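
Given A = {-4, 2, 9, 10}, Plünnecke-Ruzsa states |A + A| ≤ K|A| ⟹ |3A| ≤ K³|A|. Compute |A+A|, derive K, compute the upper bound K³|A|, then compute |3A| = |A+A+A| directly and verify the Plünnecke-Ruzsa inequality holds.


|A| = 4.
Step 1: Compute A + A by enumerating all 16 pairs.
A + A = {-8, -2, 4, 5, 6, 11, 12, 18, 19, 20}, so |A + A| = 10.
Step 2: Doubling constant K = |A + A|/|A| = 10/4 = 10/4 ≈ 2.5000.
Step 3: Plünnecke-Ruzsa gives |3A| ≤ K³·|A| = (2.5000)³ · 4 ≈ 62.5000.
Step 4: Compute 3A = A + A + A directly by enumerating all triples (a,b,c) ∈ A³; |3A| = 19.
Step 5: Check 19 ≤ 62.5000? Yes ✓.

K = 10/4, Plünnecke-Ruzsa bound K³|A| ≈ 62.5000, |3A| = 19, inequality holds.


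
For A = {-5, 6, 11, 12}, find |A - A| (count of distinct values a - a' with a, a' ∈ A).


A - A = {a - a' : a, a' ∈ A}; |A| = 4.
Bounds: 2|A|-1 ≤ |A - A| ≤ |A|² - |A| + 1, i.e. 7 ≤ |A - A| ≤ 13.
Note: 0 ∈ A - A always (from a - a). The set is symmetric: if d ∈ A - A then -d ∈ A - A.
Enumerate nonzero differences d = a - a' with a > a' (then include -d):
Positive differences: {1, 5, 6, 11, 16, 17}
Full difference set: {0} ∪ (positive diffs) ∪ (negative diffs).
|A - A| = 1 + 2·6 = 13 (matches direct enumeration: 13).

|A - A| = 13


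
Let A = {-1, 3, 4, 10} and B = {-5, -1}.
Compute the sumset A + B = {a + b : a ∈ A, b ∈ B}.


A + B = {a + b : a ∈ A, b ∈ B}.
Enumerate all |A|·|B| = 4·2 = 8 pairs (a, b) and collect distinct sums.
a = -1: -1+-5=-6, -1+-1=-2
a = 3: 3+-5=-2, 3+-1=2
a = 4: 4+-5=-1, 4+-1=3
a = 10: 10+-5=5, 10+-1=9
Collecting distinct sums: A + B = {-6, -2, -1, 2, 3, 5, 9}
|A + B| = 7

A + B = {-6, -2, -1, 2, 3, 5, 9}


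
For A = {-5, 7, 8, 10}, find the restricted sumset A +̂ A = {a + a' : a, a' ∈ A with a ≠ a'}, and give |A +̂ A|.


Restricted sumset: A +̂ A = {a + a' : a ∈ A, a' ∈ A, a ≠ a'}.
Equivalently, take A + A and drop any sum 2a that is achievable ONLY as a + a for a ∈ A (i.e. sums representable only with equal summands).
Enumerate pairs (a, a') with a < a' (symmetric, so each unordered pair gives one sum; this covers all a ≠ a'):
  -5 + 7 = 2
  -5 + 8 = 3
  -5 + 10 = 5
  7 + 8 = 15
  7 + 10 = 17
  8 + 10 = 18
Collected distinct sums: {2, 3, 5, 15, 17, 18}
|A +̂ A| = 6
(Reference bound: |A +̂ A| ≥ 2|A| - 3 for |A| ≥ 2, with |A| = 4 giving ≥ 5.)

|A +̂ A| = 6


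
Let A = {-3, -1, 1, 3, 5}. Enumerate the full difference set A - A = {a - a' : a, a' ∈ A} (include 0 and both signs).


A - A = {a - a' : a, a' ∈ A}.
Compute a - a' for each ordered pair (a, a'):
a = -3: -3--3=0, -3--1=-2, -3-1=-4, -3-3=-6, -3-5=-8
a = -1: -1--3=2, -1--1=0, -1-1=-2, -1-3=-4, -1-5=-6
a = 1: 1--3=4, 1--1=2, 1-1=0, 1-3=-2, 1-5=-4
a = 3: 3--3=6, 3--1=4, 3-1=2, 3-3=0, 3-5=-2
a = 5: 5--3=8, 5--1=6, 5-1=4, 5-3=2, 5-5=0
Collecting distinct values (and noting 0 appears from a-a):
A - A = {-8, -6, -4, -2, 0, 2, 4, 6, 8}
|A - A| = 9

A - A = {-8, -6, -4, -2, 0, 2, 4, 6, 8}


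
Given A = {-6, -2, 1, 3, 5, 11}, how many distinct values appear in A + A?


A + A = {a + a' : a, a' ∈ A}; |A| = 6.
General bounds: 2|A| - 1 ≤ |A + A| ≤ |A|(|A|+1)/2, i.e. 11 ≤ |A + A| ≤ 21.
Lower bound 2|A|-1 is attained iff A is an arithmetic progression.
Enumerate sums a + a' for a ≤ a' (symmetric, so this suffices):
a = -6: -6+-6=-12, -6+-2=-8, -6+1=-5, -6+3=-3, -6+5=-1, -6+11=5
a = -2: -2+-2=-4, -2+1=-1, -2+3=1, -2+5=3, -2+11=9
a = 1: 1+1=2, 1+3=4, 1+5=6, 1+11=12
a = 3: 3+3=6, 3+5=8, 3+11=14
a = 5: 5+5=10, 5+11=16
a = 11: 11+11=22
Distinct sums: {-12, -8, -5, -4, -3, -1, 1, 2, 3, 4, 5, 6, 8, 9, 10, 12, 14, 16, 22}
|A + A| = 19

|A + A| = 19


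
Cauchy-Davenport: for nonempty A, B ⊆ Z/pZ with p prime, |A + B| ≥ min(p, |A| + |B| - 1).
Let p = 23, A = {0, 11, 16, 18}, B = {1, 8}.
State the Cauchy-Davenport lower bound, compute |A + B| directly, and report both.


Cauchy-Davenport: |A + B| ≥ min(p, |A| + |B| - 1) for A, B nonempty in Z/pZ.
|A| = 4, |B| = 2, p = 23.
CD lower bound = min(23, 4 + 2 - 1) = min(23, 5) = 5.
Compute A + B mod 23 directly:
a = 0: 0+1=1, 0+8=8
a = 11: 11+1=12, 11+8=19
a = 16: 16+1=17, 16+8=1
a = 18: 18+1=19, 18+8=3
A + B = {1, 3, 8, 12, 17, 19}, so |A + B| = 6.
Verify: 6 ≥ 5? Yes ✓.

CD lower bound = 5, actual |A + B| = 6.


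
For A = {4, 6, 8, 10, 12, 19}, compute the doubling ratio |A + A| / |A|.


|A| = 6.
Compute A + A by enumerating all 36 pairs.
A + A = {8, 10, 12, 14, 16, 18, 20, 22, 23, 24, 25, 27, 29, 31, 38}, so |A + A| = 15.
K = |A + A| / |A| = 15/6 = 5/2 ≈ 2.5000.
Reference: AP of size 6 gives K = 11/6 ≈ 1.8333; a fully generic set of size 6 gives K ≈ 3.5000.

|A| = 6, |A + A| = 15, K = 15/6 = 5/2.


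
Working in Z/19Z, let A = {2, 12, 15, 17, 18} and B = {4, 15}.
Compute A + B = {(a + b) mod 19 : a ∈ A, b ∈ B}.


Work in Z/19Z: reduce every sum a + b modulo 19.
Enumerate all 10 pairs:
a = 2: 2+4=6, 2+15=17
a = 12: 12+4=16, 12+15=8
a = 15: 15+4=0, 15+15=11
a = 17: 17+4=2, 17+15=13
a = 18: 18+4=3, 18+15=14
Distinct residues collected: {0, 2, 3, 6, 8, 11, 13, 14, 16, 17}
|A + B| = 10 (out of 19 total residues).

A + B = {0, 2, 3, 6, 8, 11, 13, 14, 16, 17}


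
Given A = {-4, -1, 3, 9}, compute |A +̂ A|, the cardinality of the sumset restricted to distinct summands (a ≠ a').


Restricted sumset: A +̂ A = {a + a' : a ∈ A, a' ∈ A, a ≠ a'}.
Equivalently, take A + A and drop any sum 2a that is achievable ONLY as a + a for a ∈ A (i.e. sums representable only with equal summands).
Enumerate pairs (a, a') with a < a' (symmetric, so each unordered pair gives one sum; this covers all a ≠ a'):
  -4 + -1 = -5
  -4 + 3 = -1
  -4 + 9 = 5
  -1 + 3 = 2
  -1 + 9 = 8
  3 + 9 = 12
Collected distinct sums: {-5, -1, 2, 5, 8, 12}
|A +̂ A| = 6
(Reference bound: |A +̂ A| ≥ 2|A| - 3 for |A| ≥ 2, with |A| = 4 giving ≥ 5.)

|A +̂ A| = 6


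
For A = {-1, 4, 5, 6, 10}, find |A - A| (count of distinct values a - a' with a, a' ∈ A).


A - A = {a - a' : a, a' ∈ A}; |A| = 5.
Bounds: 2|A|-1 ≤ |A - A| ≤ |A|² - |A| + 1, i.e. 9 ≤ |A - A| ≤ 21.
Note: 0 ∈ A - A always (from a - a). The set is symmetric: if d ∈ A - A then -d ∈ A - A.
Enumerate nonzero differences d = a - a' with a > a' (then include -d):
Positive differences: {1, 2, 4, 5, 6, 7, 11}
Full difference set: {0} ∪ (positive diffs) ∪ (negative diffs).
|A - A| = 1 + 2·7 = 15 (matches direct enumeration: 15).

|A - A| = 15


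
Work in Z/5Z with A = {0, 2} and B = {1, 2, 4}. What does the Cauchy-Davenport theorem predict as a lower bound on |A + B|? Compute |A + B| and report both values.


Cauchy-Davenport: |A + B| ≥ min(p, |A| + |B| - 1) for A, B nonempty in Z/pZ.
|A| = 2, |B| = 3, p = 5.
CD lower bound = min(5, 2 + 3 - 1) = min(5, 4) = 4.
Compute A + B mod 5 directly:
a = 0: 0+1=1, 0+2=2, 0+4=4
a = 2: 2+1=3, 2+2=4, 2+4=1
A + B = {1, 2, 3, 4}, so |A + B| = 4.
Verify: 4 ≥ 4? Yes ✓.

CD lower bound = 4, actual |A + B| = 4.


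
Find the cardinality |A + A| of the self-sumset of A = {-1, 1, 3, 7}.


A + A = {a + a' : a, a' ∈ A}; |A| = 4.
General bounds: 2|A| - 1 ≤ |A + A| ≤ |A|(|A|+1)/2, i.e. 7 ≤ |A + A| ≤ 10.
Lower bound 2|A|-1 is attained iff A is an arithmetic progression.
Enumerate sums a + a' for a ≤ a' (symmetric, so this suffices):
a = -1: -1+-1=-2, -1+1=0, -1+3=2, -1+7=6
a = 1: 1+1=2, 1+3=4, 1+7=8
a = 3: 3+3=6, 3+7=10
a = 7: 7+7=14
Distinct sums: {-2, 0, 2, 4, 6, 8, 10, 14}
|A + A| = 8

|A + A| = 8


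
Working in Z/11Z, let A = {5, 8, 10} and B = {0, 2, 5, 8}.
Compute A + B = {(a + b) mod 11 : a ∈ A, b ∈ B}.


Work in Z/11Z: reduce every sum a + b modulo 11.
Enumerate all 12 pairs:
a = 5: 5+0=5, 5+2=7, 5+5=10, 5+8=2
a = 8: 8+0=8, 8+2=10, 8+5=2, 8+8=5
a = 10: 10+0=10, 10+2=1, 10+5=4, 10+8=7
Distinct residues collected: {1, 2, 4, 5, 7, 8, 10}
|A + B| = 7 (out of 11 total residues).

A + B = {1, 2, 4, 5, 7, 8, 10}


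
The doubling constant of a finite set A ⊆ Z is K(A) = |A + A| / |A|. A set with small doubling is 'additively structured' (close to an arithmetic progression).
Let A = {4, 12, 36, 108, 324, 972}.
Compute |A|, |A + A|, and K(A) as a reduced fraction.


|A| = 6.
Compute A + A by enumerating all 36 pairs.
A + A = {8, 16, 24, 40, 48, 72, 112, 120, 144, 216, 328, 336, 360, 432, 648, 976, 984, 1008, 1080, 1296, 1944}, so |A + A| = 21.
K = |A + A| / |A| = 21/6 = 7/2 ≈ 3.5000.
Reference: AP of size 6 gives K = 11/6 ≈ 1.8333; a fully generic set of size 6 gives K ≈ 3.5000.

|A| = 6, |A + A| = 21, K = 21/6 = 7/2.


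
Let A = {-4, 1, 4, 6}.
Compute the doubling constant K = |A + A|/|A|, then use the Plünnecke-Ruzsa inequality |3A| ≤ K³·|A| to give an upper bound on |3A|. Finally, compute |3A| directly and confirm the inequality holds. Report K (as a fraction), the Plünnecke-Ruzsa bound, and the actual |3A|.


|A| = 4.
Step 1: Compute A + A by enumerating all 16 pairs.
A + A = {-8, -3, 0, 2, 5, 7, 8, 10, 12}, so |A + A| = 9.
Step 2: Doubling constant K = |A + A|/|A| = 9/4 = 9/4 ≈ 2.2500.
Step 3: Plünnecke-Ruzsa gives |3A| ≤ K³·|A| = (2.2500)³ · 4 ≈ 45.5625.
Step 4: Compute 3A = A + A + A directly by enumerating all triples (a,b,c) ∈ A³; |3A| = 16.
Step 5: Check 16 ≤ 45.5625? Yes ✓.

K = 9/4, Plünnecke-Ruzsa bound K³|A| ≈ 45.5625, |3A| = 16, inequality holds.


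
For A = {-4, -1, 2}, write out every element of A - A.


A - A = {a - a' : a, a' ∈ A}.
Compute a - a' for each ordered pair (a, a'):
a = -4: -4--4=0, -4--1=-3, -4-2=-6
a = -1: -1--4=3, -1--1=0, -1-2=-3
a = 2: 2--4=6, 2--1=3, 2-2=0
Collecting distinct values (and noting 0 appears from a-a):
A - A = {-6, -3, 0, 3, 6}
|A - A| = 5

A - A = {-6, -3, 0, 3, 6}


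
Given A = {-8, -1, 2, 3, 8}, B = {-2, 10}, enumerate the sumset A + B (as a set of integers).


A + B = {a + b : a ∈ A, b ∈ B}.
Enumerate all |A|·|B| = 5·2 = 10 pairs (a, b) and collect distinct sums.
a = -8: -8+-2=-10, -8+10=2
a = -1: -1+-2=-3, -1+10=9
a = 2: 2+-2=0, 2+10=12
a = 3: 3+-2=1, 3+10=13
a = 8: 8+-2=6, 8+10=18
Collecting distinct sums: A + B = {-10, -3, 0, 1, 2, 6, 9, 12, 13, 18}
|A + B| = 10

A + B = {-10, -3, 0, 1, 2, 6, 9, 12, 13, 18}


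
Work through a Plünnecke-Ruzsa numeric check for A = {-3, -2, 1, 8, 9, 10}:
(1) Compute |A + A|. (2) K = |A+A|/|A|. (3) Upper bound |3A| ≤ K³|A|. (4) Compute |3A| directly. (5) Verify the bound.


|A| = 6.
Step 1: Compute A + A by enumerating all 36 pairs.
A + A = {-6, -5, -4, -2, -1, 2, 5, 6, 7, 8, 9, 10, 11, 16, 17, 18, 19, 20}, so |A + A| = 18.
Step 2: Doubling constant K = |A + A|/|A| = 18/6 = 18/6 ≈ 3.0000.
Step 3: Plünnecke-Ruzsa gives |3A| ≤ K³·|A| = (3.0000)³ · 6 ≈ 162.0000.
Step 4: Compute 3A = A + A + A directly by enumerating all triples (a,b,c) ∈ A³; |3A| = 36.
Step 5: Check 36 ≤ 162.0000? Yes ✓.

K = 18/6, Plünnecke-Ruzsa bound K³|A| ≈ 162.0000, |3A| = 36, inequality holds.


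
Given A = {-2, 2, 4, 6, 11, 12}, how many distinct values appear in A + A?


A + A = {a + a' : a, a' ∈ A}; |A| = 6.
General bounds: 2|A| - 1 ≤ |A + A| ≤ |A|(|A|+1)/2, i.e. 11 ≤ |A + A| ≤ 21.
Lower bound 2|A|-1 is attained iff A is an arithmetic progression.
Enumerate sums a + a' for a ≤ a' (symmetric, so this suffices):
a = -2: -2+-2=-4, -2+2=0, -2+4=2, -2+6=4, -2+11=9, -2+12=10
a = 2: 2+2=4, 2+4=6, 2+6=8, 2+11=13, 2+12=14
a = 4: 4+4=8, 4+6=10, 4+11=15, 4+12=16
a = 6: 6+6=12, 6+11=17, 6+12=18
a = 11: 11+11=22, 11+12=23
a = 12: 12+12=24
Distinct sums: {-4, 0, 2, 4, 6, 8, 9, 10, 12, 13, 14, 15, 16, 17, 18, 22, 23, 24}
|A + A| = 18

|A + A| = 18


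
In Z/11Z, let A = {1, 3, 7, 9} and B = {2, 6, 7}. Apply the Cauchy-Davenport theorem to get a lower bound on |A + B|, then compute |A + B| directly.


Cauchy-Davenport: |A + B| ≥ min(p, |A| + |B| - 1) for A, B nonempty in Z/pZ.
|A| = 4, |B| = 3, p = 11.
CD lower bound = min(11, 4 + 3 - 1) = min(11, 6) = 6.
Compute A + B mod 11 directly:
a = 1: 1+2=3, 1+6=7, 1+7=8
a = 3: 3+2=5, 3+6=9, 3+7=10
a = 7: 7+2=9, 7+6=2, 7+7=3
a = 9: 9+2=0, 9+6=4, 9+7=5
A + B = {0, 2, 3, 4, 5, 7, 8, 9, 10}, so |A + B| = 9.
Verify: 9 ≥ 6? Yes ✓.

CD lower bound = 6, actual |A + B| = 9.


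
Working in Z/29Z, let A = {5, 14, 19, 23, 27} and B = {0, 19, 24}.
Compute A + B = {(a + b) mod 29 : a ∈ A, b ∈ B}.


Work in Z/29Z: reduce every sum a + b modulo 29.
Enumerate all 15 pairs:
a = 5: 5+0=5, 5+19=24, 5+24=0
a = 14: 14+0=14, 14+19=4, 14+24=9
a = 19: 19+0=19, 19+19=9, 19+24=14
a = 23: 23+0=23, 23+19=13, 23+24=18
a = 27: 27+0=27, 27+19=17, 27+24=22
Distinct residues collected: {0, 4, 5, 9, 13, 14, 17, 18, 19, 22, 23, 24, 27}
|A + B| = 13 (out of 29 total residues).

A + B = {0, 4, 5, 9, 13, 14, 17, 18, 19, 22, 23, 24, 27}


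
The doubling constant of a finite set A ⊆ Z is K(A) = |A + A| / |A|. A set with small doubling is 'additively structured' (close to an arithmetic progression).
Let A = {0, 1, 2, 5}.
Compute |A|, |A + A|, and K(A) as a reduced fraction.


|A| = 4.
Compute A + A by enumerating all 16 pairs.
A + A = {0, 1, 2, 3, 4, 5, 6, 7, 10}, so |A + A| = 9.
K = |A + A| / |A| = 9/4 (already in lowest terms) ≈ 2.2500.
Reference: AP of size 4 gives K = 7/4 ≈ 1.7500; a fully generic set of size 4 gives K ≈ 2.5000.

|A| = 4, |A + A| = 9, K = 9/4.


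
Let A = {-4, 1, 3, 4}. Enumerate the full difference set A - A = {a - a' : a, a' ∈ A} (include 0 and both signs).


A - A = {a - a' : a, a' ∈ A}.
Compute a - a' for each ordered pair (a, a'):
a = -4: -4--4=0, -4-1=-5, -4-3=-7, -4-4=-8
a = 1: 1--4=5, 1-1=0, 1-3=-2, 1-4=-3
a = 3: 3--4=7, 3-1=2, 3-3=0, 3-4=-1
a = 4: 4--4=8, 4-1=3, 4-3=1, 4-4=0
Collecting distinct values (and noting 0 appears from a-a):
A - A = {-8, -7, -5, -3, -2, -1, 0, 1, 2, 3, 5, 7, 8}
|A - A| = 13

A - A = {-8, -7, -5, -3, -2, -1, 0, 1, 2, 3, 5, 7, 8}


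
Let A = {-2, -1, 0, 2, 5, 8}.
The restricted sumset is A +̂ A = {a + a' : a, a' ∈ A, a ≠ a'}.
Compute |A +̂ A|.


Restricted sumset: A +̂ A = {a + a' : a ∈ A, a' ∈ A, a ≠ a'}.
Equivalently, take A + A and drop any sum 2a that is achievable ONLY as a + a for a ∈ A (i.e. sums representable only with equal summands).
Enumerate pairs (a, a') with a < a' (symmetric, so each unordered pair gives one sum; this covers all a ≠ a'):
  -2 + -1 = -3
  -2 + 0 = -2
  -2 + 2 = 0
  -2 + 5 = 3
  -2 + 8 = 6
  -1 + 0 = -1
  -1 + 2 = 1
  -1 + 5 = 4
  -1 + 8 = 7
  0 + 2 = 2
  0 + 5 = 5
  0 + 8 = 8
  2 + 5 = 7
  2 + 8 = 10
  5 + 8 = 13
Collected distinct sums: {-3, -2, -1, 0, 1, 2, 3, 4, 5, 6, 7, 8, 10, 13}
|A +̂ A| = 14
(Reference bound: |A +̂ A| ≥ 2|A| - 3 for |A| ≥ 2, with |A| = 6 giving ≥ 9.)

|A +̂ A| = 14


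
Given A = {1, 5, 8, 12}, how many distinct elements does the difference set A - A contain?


A - A = {a - a' : a, a' ∈ A}; |A| = 4.
Bounds: 2|A|-1 ≤ |A - A| ≤ |A|² - |A| + 1, i.e. 7 ≤ |A - A| ≤ 13.
Note: 0 ∈ A - A always (from a - a). The set is symmetric: if d ∈ A - A then -d ∈ A - A.
Enumerate nonzero differences d = a - a' with a > a' (then include -d):
Positive differences: {3, 4, 7, 11}
Full difference set: {0} ∪ (positive diffs) ∪ (negative diffs).
|A - A| = 1 + 2·4 = 9 (matches direct enumeration: 9).

|A - A| = 9


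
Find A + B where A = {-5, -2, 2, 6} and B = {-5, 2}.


A + B = {a + b : a ∈ A, b ∈ B}.
Enumerate all |A|·|B| = 4·2 = 8 pairs (a, b) and collect distinct sums.
a = -5: -5+-5=-10, -5+2=-3
a = -2: -2+-5=-7, -2+2=0
a = 2: 2+-5=-3, 2+2=4
a = 6: 6+-5=1, 6+2=8
Collecting distinct sums: A + B = {-10, -7, -3, 0, 1, 4, 8}
|A + B| = 7

A + B = {-10, -7, -3, 0, 1, 4, 8}


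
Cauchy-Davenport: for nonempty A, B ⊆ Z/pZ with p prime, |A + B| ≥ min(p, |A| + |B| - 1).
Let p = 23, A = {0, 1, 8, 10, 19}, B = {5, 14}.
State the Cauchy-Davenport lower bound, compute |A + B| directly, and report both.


Cauchy-Davenport: |A + B| ≥ min(p, |A| + |B| - 1) for A, B nonempty in Z/pZ.
|A| = 5, |B| = 2, p = 23.
CD lower bound = min(23, 5 + 2 - 1) = min(23, 6) = 6.
Compute A + B mod 23 directly:
a = 0: 0+5=5, 0+14=14
a = 1: 1+5=6, 1+14=15
a = 8: 8+5=13, 8+14=22
a = 10: 10+5=15, 10+14=1
a = 19: 19+5=1, 19+14=10
A + B = {1, 5, 6, 10, 13, 14, 15, 22}, so |A + B| = 8.
Verify: 8 ≥ 6? Yes ✓.

CD lower bound = 6, actual |A + B| = 8.


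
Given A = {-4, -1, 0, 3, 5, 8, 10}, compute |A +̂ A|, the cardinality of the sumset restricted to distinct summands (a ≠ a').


Restricted sumset: A +̂ A = {a + a' : a ∈ A, a' ∈ A, a ≠ a'}.
Equivalently, take A + A and drop any sum 2a that is achievable ONLY as a + a for a ∈ A (i.e. sums representable only with equal summands).
Enumerate pairs (a, a') with a < a' (symmetric, so each unordered pair gives one sum; this covers all a ≠ a'):
  -4 + -1 = -5
  -4 + 0 = -4
  -4 + 3 = -1
  -4 + 5 = 1
  -4 + 8 = 4
  -4 + 10 = 6
  -1 + 0 = -1
  -1 + 3 = 2
  -1 + 5 = 4
  -1 + 8 = 7
  -1 + 10 = 9
  0 + 3 = 3
  0 + 5 = 5
  0 + 8 = 8
  0 + 10 = 10
  3 + 5 = 8
  3 + 8 = 11
  3 + 10 = 13
  5 + 8 = 13
  5 + 10 = 15
  8 + 10 = 18
Collected distinct sums: {-5, -4, -1, 1, 2, 3, 4, 5, 6, 7, 8, 9, 10, 11, 13, 15, 18}
|A +̂ A| = 17
(Reference bound: |A +̂ A| ≥ 2|A| - 3 for |A| ≥ 2, with |A| = 7 giving ≥ 11.)

|A +̂ A| = 17


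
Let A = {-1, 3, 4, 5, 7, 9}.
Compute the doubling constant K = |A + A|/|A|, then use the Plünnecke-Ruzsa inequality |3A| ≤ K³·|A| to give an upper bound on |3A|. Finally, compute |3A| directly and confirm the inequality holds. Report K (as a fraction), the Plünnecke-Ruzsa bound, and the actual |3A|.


|A| = 6.
Step 1: Compute A + A by enumerating all 36 pairs.
A + A = {-2, 2, 3, 4, 6, 7, 8, 9, 10, 11, 12, 13, 14, 16, 18}, so |A + A| = 15.
Step 2: Doubling constant K = |A + A|/|A| = 15/6 = 15/6 ≈ 2.5000.
Step 3: Plünnecke-Ruzsa gives |3A| ≤ K³·|A| = (2.5000)³ · 6 ≈ 93.7500.
Step 4: Compute 3A = A + A + A directly by enumerating all triples (a,b,c) ∈ A³; |3A| = 25.
Step 5: Check 25 ≤ 93.7500? Yes ✓.

K = 15/6, Plünnecke-Ruzsa bound K³|A| ≈ 93.7500, |3A| = 25, inequality holds.


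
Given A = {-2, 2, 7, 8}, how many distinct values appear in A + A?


A + A = {a + a' : a, a' ∈ A}; |A| = 4.
General bounds: 2|A| - 1 ≤ |A + A| ≤ |A|(|A|+1)/2, i.e. 7 ≤ |A + A| ≤ 10.
Lower bound 2|A|-1 is attained iff A is an arithmetic progression.
Enumerate sums a + a' for a ≤ a' (symmetric, so this suffices):
a = -2: -2+-2=-4, -2+2=0, -2+7=5, -2+8=6
a = 2: 2+2=4, 2+7=9, 2+8=10
a = 7: 7+7=14, 7+8=15
a = 8: 8+8=16
Distinct sums: {-4, 0, 4, 5, 6, 9, 10, 14, 15, 16}
|A + A| = 10

|A + A| = 10


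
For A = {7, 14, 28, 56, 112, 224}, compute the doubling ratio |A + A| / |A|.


|A| = 6.
Compute A + A by enumerating all 36 pairs.
A + A = {14, 21, 28, 35, 42, 56, 63, 70, 84, 112, 119, 126, 140, 168, 224, 231, 238, 252, 280, 336, 448}, so |A + A| = 21.
K = |A + A| / |A| = 21/6 = 7/2 ≈ 3.5000.
Reference: AP of size 6 gives K = 11/6 ≈ 1.8333; a fully generic set of size 6 gives K ≈ 3.5000.

|A| = 6, |A + A| = 21, K = 21/6 = 7/2.


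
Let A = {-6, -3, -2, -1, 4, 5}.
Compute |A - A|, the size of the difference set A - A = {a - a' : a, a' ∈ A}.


A - A = {a - a' : a, a' ∈ A}; |A| = 6.
Bounds: 2|A|-1 ≤ |A - A| ≤ |A|² - |A| + 1, i.e. 11 ≤ |A - A| ≤ 31.
Note: 0 ∈ A - A always (from a - a). The set is symmetric: if d ∈ A - A then -d ∈ A - A.
Enumerate nonzero differences d = a - a' with a > a' (then include -d):
Positive differences: {1, 2, 3, 4, 5, 6, 7, 8, 10, 11}
Full difference set: {0} ∪ (positive diffs) ∪ (negative diffs).
|A - A| = 1 + 2·10 = 21 (matches direct enumeration: 21).

|A - A| = 21


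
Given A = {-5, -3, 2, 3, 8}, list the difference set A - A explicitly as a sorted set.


A - A = {a - a' : a, a' ∈ A}.
Compute a - a' for each ordered pair (a, a'):
a = -5: -5--5=0, -5--3=-2, -5-2=-7, -5-3=-8, -5-8=-13
a = -3: -3--5=2, -3--3=0, -3-2=-5, -3-3=-6, -3-8=-11
a = 2: 2--5=7, 2--3=5, 2-2=0, 2-3=-1, 2-8=-6
a = 3: 3--5=8, 3--3=6, 3-2=1, 3-3=0, 3-8=-5
a = 8: 8--5=13, 8--3=11, 8-2=6, 8-3=5, 8-8=0
Collecting distinct values (and noting 0 appears from a-a):
A - A = {-13, -11, -8, -7, -6, -5, -2, -1, 0, 1, 2, 5, 6, 7, 8, 11, 13}
|A - A| = 17

A - A = {-13, -11, -8, -7, -6, -5, -2, -1, 0, 1, 2, 5, 6, 7, 8, 11, 13}


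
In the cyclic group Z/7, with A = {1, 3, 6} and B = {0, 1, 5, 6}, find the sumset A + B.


Work in Z/7Z: reduce every sum a + b modulo 7.
Enumerate all 12 pairs:
a = 1: 1+0=1, 1+1=2, 1+5=6, 1+6=0
a = 3: 3+0=3, 3+1=4, 3+5=1, 3+6=2
a = 6: 6+0=6, 6+1=0, 6+5=4, 6+6=5
Distinct residues collected: {0, 1, 2, 3, 4, 5, 6}
|A + B| = 7 (out of 7 total residues).

A + B = {0, 1, 2, 3, 4, 5, 6}


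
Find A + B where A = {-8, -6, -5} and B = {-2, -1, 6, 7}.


A + B = {a + b : a ∈ A, b ∈ B}.
Enumerate all |A|·|B| = 3·4 = 12 pairs (a, b) and collect distinct sums.
a = -8: -8+-2=-10, -8+-1=-9, -8+6=-2, -8+7=-1
a = -6: -6+-2=-8, -6+-1=-7, -6+6=0, -6+7=1
a = -5: -5+-2=-7, -5+-1=-6, -5+6=1, -5+7=2
Collecting distinct sums: A + B = {-10, -9, -8, -7, -6, -2, -1, 0, 1, 2}
|A + B| = 10

A + B = {-10, -9, -8, -7, -6, -2, -1, 0, 1, 2}


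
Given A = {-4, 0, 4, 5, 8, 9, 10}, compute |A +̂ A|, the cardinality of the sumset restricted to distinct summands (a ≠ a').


Restricted sumset: A +̂ A = {a + a' : a ∈ A, a' ∈ A, a ≠ a'}.
Equivalently, take A + A and drop any sum 2a that is achievable ONLY as a + a for a ∈ A (i.e. sums representable only with equal summands).
Enumerate pairs (a, a') with a < a' (symmetric, so each unordered pair gives one sum; this covers all a ≠ a'):
  -4 + 0 = -4
  -4 + 4 = 0
  -4 + 5 = 1
  -4 + 8 = 4
  -4 + 9 = 5
  -4 + 10 = 6
  0 + 4 = 4
  0 + 5 = 5
  0 + 8 = 8
  0 + 9 = 9
  0 + 10 = 10
  4 + 5 = 9
  4 + 8 = 12
  4 + 9 = 13
  4 + 10 = 14
  5 + 8 = 13
  5 + 9 = 14
  5 + 10 = 15
  8 + 9 = 17
  8 + 10 = 18
  9 + 10 = 19
Collected distinct sums: {-4, 0, 1, 4, 5, 6, 8, 9, 10, 12, 13, 14, 15, 17, 18, 19}
|A +̂ A| = 16
(Reference bound: |A +̂ A| ≥ 2|A| - 3 for |A| ≥ 2, with |A| = 7 giving ≥ 11.)

|A +̂ A| = 16


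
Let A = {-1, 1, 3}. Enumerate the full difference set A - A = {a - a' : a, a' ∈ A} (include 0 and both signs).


A - A = {a - a' : a, a' ∈ A}.
Compute a - a' for each ordered pair (a, a'):
a = -1: -1--1=0, -1-1=-2, -1-3=-4
a = 1: 1--1=2, 1-1=0, 1-3=-2
a = 3: 3--1=4, 3-1=2, 3-3=0
Collecting distinct values (and noting 0 appears from a-a):
A - A = {-4, -2, 0, 2, 4}
|A - A| = 5

A - A = {-4, -2, 0, 2, 4}


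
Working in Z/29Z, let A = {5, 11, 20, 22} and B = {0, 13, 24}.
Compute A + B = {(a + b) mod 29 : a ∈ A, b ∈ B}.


Work in Z/29Z: reduce every sum a + b modulo 29.
Enumerate all 12 pairs:
a = 5: 5+0=5, 5+13=18, 5+24=0
a = 11: 11+0=11, 11+13=24, 11+24=6
a = 20: 20+0=20, 20+13=4, 20+24=15
a = 22: 22+0=22, 22+13=6, 22+24=17
Distinct residues collected: {0, 4, 5, 6, 11, 15, 17, 18, 20, 22, 24}
|A + B| = 11 (out of 29 total residues).

A + B = {0, 4, 5, 6, 11, 15, 17, 18, 20, 22, 24}


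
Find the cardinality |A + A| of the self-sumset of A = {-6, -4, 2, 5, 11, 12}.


A + A = {a + a' : a, a' ∈ A}; |A| = 6.
General bounds: 2|A| - 1 ≤ |A + A| ≤ |A|(|A|+1)/2, i.e. 11 ≤ |A + A| ≤ 21.
Lower bound 2|A|-1 is attained iff A is an arithmetic progression.
Enumerate sums a + a' for a ≤ a' (symmetric, so this suffices):
a = -6: -6+-6=-12, -6+-4=-10, -6+2=-4, -6+5=-1, -6+11=5, -6+12=6
a = -4: -4+-4=-8, -4+2=-2, -4+5=1, -4+11=7, -4+12=8
a = 2: 2+2=4, 2+5=7, 2+11=13, 2+12=14
a = 5: 5+5=10, 5+11=16, 5+12=17
a = 11: 11+11=22, 11+12=23
a = 12: 12+12=24
Distinct sums: {-12, -10, -8, -4, -2, -1, 1, 4, 5, 6, 7, 8, 10, 13, 14, 16, 17, 22, 23, 24}
|A + A| = 20

|A + A| = 20


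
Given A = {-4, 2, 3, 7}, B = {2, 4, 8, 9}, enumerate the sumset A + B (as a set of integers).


A + B = {a + b : a ∈ A, b ∈ B}.
Enumerate all |A|·|B| = 4·4 = 16 pairs (a, b) and collect distinct sums.
a = -4: -4+2=-2, -4+4=0, -4+8=4, -4+9=5
a = 2: 2+2=4, 2+4=6, 2+8=10, 2+9=11
a = 3: 3+2=5, 3+4=7, 3+8=11, 3+9=12
a = 7: 7+2=9, 7+4=11, 7+8=15, 7+9=16
Collecting distinct sums: A + B = {-2, 0, 4, 5, 6, 7, 9, 10, 11, 12, 15, 16}
|A + B| = 12

A + B = {-2, 0, 4, 5, 6, 7, 9, 10, 11, 12, 15, 16}


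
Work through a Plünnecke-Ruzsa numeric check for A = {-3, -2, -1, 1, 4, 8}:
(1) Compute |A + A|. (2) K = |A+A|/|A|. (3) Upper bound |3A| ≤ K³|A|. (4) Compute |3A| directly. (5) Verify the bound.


|A| = 6.
Step 1: Compute A + A by enumerating all 36 pairs.
A + A = {-6, -5, -4, -3, -2, -1, 0, 1, 2, 3, 5, 6, 7, 8, 9, 12, 16}, so |A + A| = 17.
Step 2: Doubling constant K = |A + A|/|A| = 17/6 = 17/6 ≈ 2.8333.
Step 3: Plünnecke-Ruzsa gives |3A| ≤ K³·|A| = (2.8333)³ · 6 ≈ 136.4722.
Step 4: Compute 3A = A + A + A directly by enumerating all triples (a,b,c) ∈ A³; |3A| = 29.
Step 5: Check 29 ≤ 136.4722? Yes ✓.

K = 17/6, Plünnecke-Ruzsa bound K³|A| ≈ 136.4722, |3A| = 29, inequality holds.


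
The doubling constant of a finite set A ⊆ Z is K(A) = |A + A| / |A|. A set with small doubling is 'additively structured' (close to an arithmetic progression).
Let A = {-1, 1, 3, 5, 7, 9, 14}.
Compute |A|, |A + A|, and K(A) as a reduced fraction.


|A| = 7.
Compute A + A by enumerating all 49 pairs.
A + A = {-2, 0, 2, 4, 6, 8, 10, 12, 13, 14, 15, 16, 17, 18, 19, 21, 23, 28}, so |A + A| = 18.
K = |A + A| / |A| = 18/7 (already in lowest terms) ≈ 2.5714.
Reference: AP of size 7 gives K = 13/7 ≈ 1.8571; a fully generic set of size 7 gives K ≈ 4.0000.

|A| = 7, |A + A| = 18, K = 18/7.


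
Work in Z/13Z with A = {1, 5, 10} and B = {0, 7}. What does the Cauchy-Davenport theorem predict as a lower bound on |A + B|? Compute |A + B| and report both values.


Cauchy-Davenport: |A + B| ≥ min(p, |A| + |B| - 1) for A, B nonempty in Z/pZ.
|A| = 3, |B| = 2, p = 13.
CD lower bound = min(13, 3 + 2 - 1) = min(13, 4) = 4.
Compute A + B mod 13 directly:
a = 1: 1+0=1, 1+7=8
a = 5: 5+0=5, 5+7=12
a = 10: 10+0=10, 10+7=4
A + B = {1, 4, 5, 8, 10, 12}, so |A + B| = 6.
Verify: 6 ≥ 4? Yes ✓.

CD lower bound = 4, actual |A + B| = 6.


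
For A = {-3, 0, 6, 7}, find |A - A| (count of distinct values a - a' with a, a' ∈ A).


A - A = {a - a' : a, a' ∈ A}; |A| = 4.
Bounds: 2|A|-1 ≤ |A - A| ≤ |A|² - |A| + 1, i.e. 7 ≤ |A - A| ≤ 13.
Note: 0 ∈ A - A always (from a - a). The set is symmetric: if d ∈ A - A then -d ∈ A - A.
Enumerate nonzero differences d = a - a' with a > a' (then include -d):
Positive differences: {1, 3, 6, 7, 9, 10}
Full difference set: {0} ∪ (positive diffs) ∪ (negative diffs).
|A - A| = 1 + 2·6 = 13 (matches direct enumeration: 13).

|A - A| = 13


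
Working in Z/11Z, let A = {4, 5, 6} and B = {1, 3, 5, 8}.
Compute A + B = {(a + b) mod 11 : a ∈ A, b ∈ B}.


Work in Z/11Z: reduce every sum a + b modulo 11.
Enumerate all 12 pairs:
a = 4: 4+1=5, 4+3=7, 4+5=9, 4+8=1
a = 5: 5+1=6, 5+3=8, 5+5=10, 5+8=2
a = 6: 6+1=7, 6+3=9, 6+5=0, 6+8=3
Distinct residues collected: {0, 1, 2, 3, 5, 6, 7, 8, 9, 10}
|A + B| = 10 (out of 11 total residues).

A + B = {0, 1, 2, 3, 5, 6, 7, 8, 9, 10}


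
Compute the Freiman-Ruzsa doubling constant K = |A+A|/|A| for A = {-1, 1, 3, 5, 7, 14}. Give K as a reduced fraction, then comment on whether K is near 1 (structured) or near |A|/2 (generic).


|A| = 6.
Compute A + A by enumerating all 36 pairs.
A + A = {-2, 0, 2, 4, 6, 8, 10, 12, 13, 14, 15, 17, 19, 21, 28}, so |A + A| = 15.
K = |A + A| / |A| = 15/6 = 5/2 ≈ 2.5000.
Reference: AP of size 6 gives K = 11/6 ≈ 1.8333; a fully generic set of size 6 gives K ≈ 3.5000.

|A| = 6, |A + A| = 15, K = 15/6 = 5/2.


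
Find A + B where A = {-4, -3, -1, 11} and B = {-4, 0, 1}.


A + B = {a + b : a ∈ A, b ∈ B}.
Enumerate all |A|·|B| = 4·3 = 12 pairs (a, b) and collect distinct sums.
a = -4: -4+-4=-8, -4+0=-4, -4+1=-3
a = -3: -3+-4=-7, -3+0=-3, -3+1=-2
a = -1: -1+-4=-5, -1+0=-1, -1+1=0
a = 11: 11+-4=7, 11+0=11, 11+1=12
Collecting distinct sums: A + B = {-8, -7, -5, -4, -3, -2, -1, 0, 7, 11, 12}
|A + B| = 11

A + B = {-8, -7, -5, -4, -3, -2, -1, 0, 7, 11, 12}


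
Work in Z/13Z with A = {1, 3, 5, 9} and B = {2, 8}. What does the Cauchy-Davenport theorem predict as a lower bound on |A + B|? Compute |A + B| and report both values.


Cauchy-Davenport: |A + B| ≥ min(p, |A| + |B| - 1) for A, B nonempty in Z/pZ.
|A| = 4, |B| = 2, p = 13.
CD lower bound = min(13, 4 + 2 - 1) = min(13, 5) = 5.
Compute A + B mod 13 directly:
a = 1: 1+2=3, 1+8=9
a = 3: 3+2=5, 3+8=11
a = 5: 5+2=7, 5+8=0
a = 9: 9+2=11, 9+8=4
A + B = {0, 3, 4, 5, 7, 9, 11}, so |A + B| = 7.
Verify: 7 ≥ 5? Yes ✓.

CD lower bound = 5, actual |A + B| = 7.


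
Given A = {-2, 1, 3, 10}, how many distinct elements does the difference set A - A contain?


A - A = {a - a' : a, a' ∈ A}; |A| = 4.
Bounds: 2|A|-1 ≤ |A - A| ≤ |A|² - |A| + 1, i.e. 7 ≤ |A - A| ≤ 13.
Note: 0 ∈ A - A always (from a - a). The set is symmetric: if d ∈ A - A then -d ∈ A - A.
Enumerate nonzero differences d = a - a' with a > a' (then include -d):
Positive differences: {2, 3, 5, 7, 9, 12}
Full difference set: {0} ∪ (positive diffs) ∪ (negative diffs).
|A - A| = 1 + 2·6 = 13 (matches direct enumeration: 13).

|A - A| = 13


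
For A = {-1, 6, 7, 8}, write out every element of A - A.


A - A = {a - a' : a, a' ∈ A}.
Compute a - a' for each ordered pair (a, a'):
a = -1: -1--1=0, -1-6=-7, -1-7=-8, -1-8=-9
a = 6: 6--1=7, 6-6=0, 6-7=-1, 6-8=-2
a = 7: 7--1=8, 7-6=1, 7-7=0, 7-8=-1
a = 8: 8--1=9, 8-6=2, 8-7=1, 8-8=0
Collecting distinct values (and noting 0 appears from a-a):
A - A = {-9, -8, -7, -2, -1, 0, 1, 2, 7, 8, 9}
|A - A| = 11

A - A = {-9, -8, -7, -2, -1, 0, 1, 2, 7, 8, 9}


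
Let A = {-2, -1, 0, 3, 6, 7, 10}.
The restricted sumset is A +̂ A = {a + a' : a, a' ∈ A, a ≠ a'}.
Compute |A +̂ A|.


Restricted sumset: A +̂ A = {a + a' : a ∈ A, a' ∈ A, a ≠ a'}.
Equivalently, take A + A and drop any sum 2a that is achievable ONLY as a + a for a ∈ A (i.e. sums representable only with equal summands).
Enumerate pairs (a, a') with a < a' (symmetric, so each unordered pair gives one sum; this covers all a ≠ a'):
  -2 + -1 = -3
  -2 + 0 = -2
  -2 + 3 = 1
  -2 + 6 = 4
  -2 + 7 = 5
  -2 + 10 = 8
  -1 + 0 = -1
  -1 + 3 = 2
  -1 + 6 = 5
  -1 + 7 = 6
  -1 + 10 = 9
  0 + 3 = 3
  0 + 6 = 6
  0 + 7 = 7
  0 + 10 = 10
  3 + 6 = 9
  3 + 7 = 10
  3 + 10 = 13
  6 + 7 = 13
  6 + 10 = 16
  7 + 10 = 17
Collected distinct sums: {-3, -2, -1, 1, 2, 3, 4, 5, 6, 7, 8, 9, 10, 13, 16, 17}
|A +̂ A| = 16
(Reference bound: |A +̂ A| ≥ 2|A| - 3 for |A| ≥ 2, with |A| = 7 giving ≥ 11.)

|A +̂ A| = 16


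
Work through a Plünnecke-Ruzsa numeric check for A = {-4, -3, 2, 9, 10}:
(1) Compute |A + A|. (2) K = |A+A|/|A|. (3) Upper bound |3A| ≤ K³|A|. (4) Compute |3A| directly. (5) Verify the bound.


|A| = 5.
Step 1: Compute A + A by enumerating all 25 pairs.
A + A = {-8, -7, -6, -2, -1, 4, 5, 6, 7, 11, 12, 18, 19, 20}, so |A + A| = 14.
Step 2: Doubling constant K = |A + A|/|A| = 14/5 = 14/5 ≈ 2.8000.
Step 3: Plünnecke-Ruzsa gives |3A| ≤ K³·|A| = (2.8000)³ · 5 ≈ 109.7600.
Step 4: Compute 3A = A + A + A directly by enumerating all triples (a,b,c) ∈ A³; |3A| = 28.
Step 5: Check 28 ≤ 109.7600? Yes ✓.

K = 14/5, Plünnecke-Ruzsa bound K³|A| ≈ 109.7600, |3A| = 28, inequality holds.


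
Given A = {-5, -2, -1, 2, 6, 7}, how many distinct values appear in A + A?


A + A = {a + a' : a, a' ∈ A}; |A| = 6.
General bounds: 2|A| - 1 ≤ |A + A| ≤ |A|(|A|+1)/2, i.e. 11 ≤ |A + A| ≤ 21.
Lower bound 2|A|-1 is attained iff A is an arithmetic progression.
Enumerate sums a + a' for a ≤ a' (symmetric, so this suffices):
a = -5: -5+-5=-10, -5+-2=-7, -5+-1=-6, -5+2=-3, -5+6=1, -5+7=2
a = -2: -2+-2=-4, -2+-1=-3, -2+2=0, -2+6=4, -2+7=5
a = -1: -1+-1=-2, -1+2=1, -1+6=5, -1+7=6
a = 2: 2+2=4, 2+6=8, 2+7=9
a = 6: 6+6=12, 6+7=13
a = 7: 7+7=14
Distinct sums: {-10, -7, -6, -4, -3, -2, 0, 1, 2, 4, 5, 6, 8, 9, 12, 13, 14}
|A + A| = 17

|A + A| = 17


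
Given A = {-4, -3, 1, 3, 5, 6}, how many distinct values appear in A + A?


A + A = {a + a' : a, a' ∈ A}; |A| = 6.
General bounds: 2|A| - 1 ≤ |A + A| ≤ |A|(|A|+1)/2, i.e. 11 ≤ |A + A| ≤ 21.
Lower bound 2|A|-1 is attained iff A is an arithmetic progression.
Enumerate sums a + a' for a ≤ a' (symmetric, so this suffices):
a = -4: -4+-4=-8, -4+-3=-7, -4+1=-3, -4+3=-1, -4+5=1, -4+6=2
a = -3: -3+-3=-6, -3+1=-2, -3+3=0, -3+5=2, -3+6=3
a = 1: 1+1=2, 1+3=4, 1+5=6, 1+6=7
a = 3: 3+3=6, 3+5=8, 3+6=9
a = 5: 5+5=10, 5+6=11
a = 6: 6+6=12
Distinct sums: {-8, -7, -6, -3, -2, -1, 0, 1, 2, 3, 4, 6, 7, 8, 9, 10, 11, 12}
|A + A| = 18

|A + A| = 18


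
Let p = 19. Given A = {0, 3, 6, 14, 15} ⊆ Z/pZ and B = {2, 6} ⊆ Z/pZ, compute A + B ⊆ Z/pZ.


Work in Z/19Z: reduce every sum a + b modulo 19.
Enumerate all 10 pairs:
a = 0: 0+2=2, 0+6=6
a = 3: 3+2=5, 3+6=9
a = 6: 6+2=8, 6+6=12
a = 14: 14+2=16, 14+6=1
a = 15: 15+2=17, 15+6=2
Distinct residues collected: {1, 2, 5, 6, 8, 9, 12, 16, 17}
|A + B| = 9 (out of 19 total residues).

A + B = {1, 2, 5, 6, 8, 9, 12, 16, 17}


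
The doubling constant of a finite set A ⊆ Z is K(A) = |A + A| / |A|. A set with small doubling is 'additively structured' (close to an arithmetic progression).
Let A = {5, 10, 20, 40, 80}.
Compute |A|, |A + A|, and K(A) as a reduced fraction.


|A| = 5.
Compute A + A by enumerating all 25 pairs.
A + A = {10, 15, 20, 25, 30, 40, 45, 50, 60, 80, 85, 90, 100, 120, 160}, so |A + A| = 15.
K = |A + A| / |A| = 15/5 = 3/1 ≈ 3.0000.
Reference: AP of size 5 gives K = 9/5 ≈ 1.8000; a fully generic set of size 5 gives K ≈ 3.0000.

|A| = 5, |A + A| = 15, K = 15/5 = 3/1.


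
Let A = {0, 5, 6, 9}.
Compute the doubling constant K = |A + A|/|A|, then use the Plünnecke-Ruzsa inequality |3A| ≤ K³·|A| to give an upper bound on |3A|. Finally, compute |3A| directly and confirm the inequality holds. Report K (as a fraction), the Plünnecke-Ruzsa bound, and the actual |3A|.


|A| = 4.
Step 1: Compute A + A by enumerating all 16 pairs.
A + A = {0, 5, 6, 9, 10, 11, 12, 14, 15, 18}, so |A + A| = 10.
Step 2: Doubling constant K = |A + A|/|A| = 10/4 = 10/4 ≈ 2.5000.
Step 3: Plünnecke-Ruzsa gives |3A| ≤ K³·|A| = (2.5000)³ · 4 ≈ 62.5000.
Step 4: Compute 3A = A + A + A directly by enumerating all triples (a,b,c) ∈ A³; |3A| = 18.
Step 5: Check 18 ≤ 62.5000? Yes ✓.

K = 10/4, Plünnecke-Ruzsa bound K³|A| ≈ 62.5000, |3A| = 18, inequality holds.


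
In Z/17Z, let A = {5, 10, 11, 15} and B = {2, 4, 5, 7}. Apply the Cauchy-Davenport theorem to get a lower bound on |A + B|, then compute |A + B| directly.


Cauchy-Davenport: |A + B| ≥ min(p, |A| + |B| - 1) for A, B nonempty in Z/pZ.
|A| = 4, |B| = 4, p = 17.
CD lower bound = min(17, 4 + 4 - 1) = min(17, 7) = 7.
Compute A + B mod 17 directly:
a = 5: 5+2=7, 5+4=9, 5+5=10, 5+7=12
a = 10: 10+2=12, 10+4=14, 10+5=15, 10+7=0
a = 11: 11+2=13, 11+4=15, 11+5=16, 11+7=1
a = 15: 15+2=0, 15+4=2, 15+5=3, 15+7=5
A + B = {0, 1, 2, 3, 5, 7, 9, 10, 12, 13, 14, 15, 16}, so |A + B| = 13.
Verify: 13 ≥ 7? Yes ✓.

CD lower bound = 7, actual |A + B| = 13.


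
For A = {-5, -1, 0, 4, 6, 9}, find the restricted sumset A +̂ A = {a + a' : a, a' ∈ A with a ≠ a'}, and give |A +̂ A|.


Restricted sumset: A +̂ A = {a + a' : a ∈ A, a' ∈ A, a ≠ a'}.
Equivalently, take A + A and drop any sum 2a that is achievable ONLY as a + a for a ∈ A (i.e. sums representable only with equal summands).
Enumerate pairs (a, a') with a < a' (symmetric, so each unordered pair gives one sum; this covers all a ≠ a'):
  -5 + -1 = -6
  -5 + 0 = -5
  -5 + 4 = -1
  -5 + 6 = 1
  -5 + 9 = 4
  -1 + 0 = -1
  -1 + 4 = 3
  -1 + 6 = 5
  -1 + 9 = 8
  0 + 4 = 4
  0 + 6 = 6
  0 + 9 = 9
  4 + 6 = 10
  4 + 9 = 13
  6 + 9 = 15
Collected distinct sums: {-6, -5, -1, 1, 3, 4, 5, 6, 8, 9, 10, 13, 15}
|A +̂ A| = 13
(Reference bound: |A +̂ A| ≥ 2|A| - 3 for |A| ≥ 2, with |A| = 6 giving ≥ 9.)

|A +̂ A| = 13


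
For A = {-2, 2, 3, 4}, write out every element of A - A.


A - A = {a - a' : a, a' ∈ A}.
Compute a - a' for each ordered pair (a, a'):
a = -2: -2--2=0, -2-2=-4, -2-3=-5, -2-4=-6
a = 2: 2--2=4, 2-2=0, 2-3=-1, 2-4=-2
a = 3: 3--2=5, 3-2=1, 3-3=0, 3-4=-1
a = 4: 4--2=6, 4-2=2, 4-3=1, 4-4=0
Collecting distinct values (and noting 0 appears from a-a):
A - A = {-6, -5, -4, -2, -1, 0, 1, 2, 4, 5, 6}
|A - A| = 11

A - A = {-6, -5, -4, -2, -1, 0, 1, 2, 4, 5, 6}


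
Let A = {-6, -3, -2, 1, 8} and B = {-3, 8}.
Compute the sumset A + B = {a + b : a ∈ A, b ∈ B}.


A + B = {a + b : a ∈ A, b ∈ B}.
Enumerate all |A|·|B| = 5·2 = 10 pairs (a, b) and collect distinct sums.
a = -6: -6+-3=-9, -6+8=2
a = -3: -3+-3=-6, -3+8=5
a = -2: -2+-3=-5, -2+8=6
a = 1: 1+-3=-2, 1+8=9
a = 8: 8+-3=5, 8+8=16
Collecting distinct sums: A + B = {-9, -6, -5, -2, 2, 5, 6, 9, 16}
|A + B| = 9

A + B = {-9, -6, -5, -2, 2, 5, 6, 9, 16}


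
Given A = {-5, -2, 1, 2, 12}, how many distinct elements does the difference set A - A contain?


A - A = {a - a' : a, a' ∈ A}; |A| = 5.
Bounds: 2|A|-1 ≤ |A - A| ≤ |A|² - |A| + 1, i.e. 9 ≤ |A - A| ≤ 21.
Note: 0 ∈ A - A always (from a - a). The set is symmetric: if d ∈ A - A then -d ∈ A - A.
Enumerate nonzero differences d = a - a' with a > a' (then include -d):
Positive differences: {1, 3, 4, 6, 7, 10, 11, 14, 17}
Full difference set: {0} ∪ (positive diffs) ∪ (negative diffs).
|A - A| = 1 + 2·9 = 19 (matches direct enumeration: 19).

|A - A| = 19


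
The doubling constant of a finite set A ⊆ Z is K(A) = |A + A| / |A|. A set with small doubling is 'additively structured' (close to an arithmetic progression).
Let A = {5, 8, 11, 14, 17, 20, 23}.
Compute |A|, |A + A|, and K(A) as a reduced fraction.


|A| = 7.
Compute A + A by enumerating all 49 pairs.
A + A = {10, 13, 16, 19, 22, 25, 28, 31, 34, 37, 40, 43, 46}, so |A + A| = 13.
K = |A + A| / |A| = 13/7 (already in lowest terms) ≈ 1.8571.
Reference: AP of size 7 gives K = 13/7 ≈ 1.8571; a fully generic set of size 7 gives K ≈ 4.0000.

|A| = 7, |A + A| = 13, K = 13/7.


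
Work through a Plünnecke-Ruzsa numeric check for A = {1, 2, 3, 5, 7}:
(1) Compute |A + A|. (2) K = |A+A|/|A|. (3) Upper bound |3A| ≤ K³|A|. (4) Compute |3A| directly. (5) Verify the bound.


|A| = 5.
Step 1: Compute A + A by enumerating all 25 pairs.
A + A = {2, 3, 4, 5, 6, 7, 8, 9, 10, 12, 14}, so |A + A| = 11.
Step 2: Doubling constant K = |A + A|/|A| = 11/5 = 11/5 ≈ 2.2000.
Step 3: Plünnecke-Ruzsa gives |3A| ≤ K³·|A| = (2.2000)³ · 5 ≈ 53.2400.
Step 4: Compute 3A = A + A + A directly by enumerating all triples (a,b,c) ∈ A³; |3A| = 17.
Step 5: Check 17 ≤ 53.2400? Yes ✓.

K = 11/5, Plünnecke-Ruzsa bound K³|A| ≈ 53.2400, |3A| = 17, inequality holds.


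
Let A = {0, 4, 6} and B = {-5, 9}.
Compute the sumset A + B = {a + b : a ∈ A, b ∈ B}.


A + B = {a + b : a ∈ A, b ∈ B}.
Enumerate all |A|·|B| = 3·2 = 6 pairs (a, b) and collect distinct sums.
a = 0: 0+-5=-5, 0+9=9
a = 4: 4+-5=-1, 4+9=13
a = 6: 6+-5=1, 6+9=15
Collecting distinct sums: A + B = {-5, -1, 1, 9, 13, 15}
|A + B| = 6

A + B = {-5, -1, 1, 9, 13, 15}


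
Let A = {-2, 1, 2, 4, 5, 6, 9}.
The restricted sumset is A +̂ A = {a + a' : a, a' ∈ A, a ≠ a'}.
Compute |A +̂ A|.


Restricted sumset: A +̂ A = {a + a' : a ∈ A, a' ∈ A, a ≠ a'}.
Equivalently, take A + A and drop any sum 2a that is achievable ONLY as a + a for a ∈ A (i.e. sums representable only with equal summands).
Enumerate pairs (a, a') with a < a' (symmetric, so each unordered pair gives one sum; this covers all a ≠ a'):
  -2 + 1 = -1
  -2 + 2 = 0
  -2 + 4 = 2
  -2 + 5 = 3
  -2 + 6 = 4
  -2 + 9 = 7
  1 + 2 = 3
  1 + 4 = 5
  1 + 5 = 6
  1 + 6 = 7
  1 + 9 = 10
  2 + 4 = 6
  2 + 5 = 7
  2 + 6 = 8
  2 + 9 = 11
  4 + 5 = 9
  4 + 6 = 10
  4 + 9 = 13
  5 + 6 = 11
  5 + 9 = 14
  6 + 9 = 15
Collected distinct sums: {-1, 0, 2, 3, 4, 5, 6, 7, 8, 9, 10, 11, 13, 14, 15}
|A +̂ A| = 15
(Reference bound: |A +̂ A| ≥ 2|A| - 3 for |A| ≥ 2, with |A| = 7 giving ≥ 11.)

|A +̂ A| = 15


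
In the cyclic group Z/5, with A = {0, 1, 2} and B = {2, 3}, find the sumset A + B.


Work in Z/5Z: reduce every sum a + b modulo 5.
Enumerate all 6 pairs:
a = 0: 0+2=2, 0+3=3
a = 1: 1+2=3, 1+3=4
a = 2: 2+2=4, 2+3=0
Distinct residues collected: {0, 2, 3, 4}
|A + B| = 4 (out of 5 total residues).

A + B = {0, 2, 3, 4}


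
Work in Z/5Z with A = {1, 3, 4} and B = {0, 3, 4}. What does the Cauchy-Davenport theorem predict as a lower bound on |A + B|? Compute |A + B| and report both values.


Cauchy-Davenport: |A + B| ≥ min(p, |A| + |B| - 1) for A, B nonempty in Z/pZ.
|A| = 3, |B| = 3, p = 5.
CD lower bound = min(5, 3 + 3 - 1) = min(5, 5) = 5.
Compute A + B mod 5 directly:
a = 1: 1+0=1, 1+3=4, 1+4=0
a = 3: 3+0=3, 3+3=1, 3+4=2
a = 4: 4+0=4, 4+3=2, 4+4=3
A + B = {0, 1, 2, 3, 4}, so |A + B| = 5.
Verify: 5 ≥ 5? Yes ✓.

CD lower bound = 5, actual |A + B| = 5.
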